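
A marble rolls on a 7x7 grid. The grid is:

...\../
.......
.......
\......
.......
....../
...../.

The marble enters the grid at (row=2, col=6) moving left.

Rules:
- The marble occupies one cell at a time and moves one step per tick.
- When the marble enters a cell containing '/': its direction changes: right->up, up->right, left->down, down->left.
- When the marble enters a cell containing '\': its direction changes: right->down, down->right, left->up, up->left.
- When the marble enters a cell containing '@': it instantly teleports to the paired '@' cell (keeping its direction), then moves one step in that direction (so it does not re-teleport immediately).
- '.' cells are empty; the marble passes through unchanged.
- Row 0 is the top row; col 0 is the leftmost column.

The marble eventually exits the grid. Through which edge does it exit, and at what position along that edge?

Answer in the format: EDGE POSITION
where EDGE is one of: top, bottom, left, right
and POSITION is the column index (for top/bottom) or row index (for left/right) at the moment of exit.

Step 1: enter (2,6), '.' pass, move left to (2,5)
Step 2: enter (2,5), '.' pass, move left to (2,4)
Step 3: enter (2,4), '.' pass, move left to (2,3)
Step 4: enter (2,3), '.' pass, move left to (2,2)
Step 5: enter (2,2), '.' pass, move left to (2,1)
Step 6: enter (2,1), '.' pass, move left to (2,0)
Step 7: enter (2,0), '.' pass, move left to (2,-1)
Step 8: at (2,-1) — EXIT via left edge, pos 2

Answer: left 2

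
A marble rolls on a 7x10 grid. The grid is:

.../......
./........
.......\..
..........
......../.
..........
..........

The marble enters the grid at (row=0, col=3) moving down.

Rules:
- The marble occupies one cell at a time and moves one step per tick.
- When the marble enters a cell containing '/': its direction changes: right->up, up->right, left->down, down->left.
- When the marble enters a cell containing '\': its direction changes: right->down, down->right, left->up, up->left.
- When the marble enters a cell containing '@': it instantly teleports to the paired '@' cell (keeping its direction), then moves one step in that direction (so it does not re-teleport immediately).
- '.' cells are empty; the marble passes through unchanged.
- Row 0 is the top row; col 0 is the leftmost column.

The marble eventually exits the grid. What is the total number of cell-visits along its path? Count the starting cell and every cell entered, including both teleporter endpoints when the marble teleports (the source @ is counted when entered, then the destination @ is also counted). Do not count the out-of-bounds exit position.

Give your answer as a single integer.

Step 1: enter (0,3), '/' deflects down->left, move left to (0,2)
Step 2: enter (0,2), '.' pass, move left to (0,1)
Step 3: enter (0,1), '.' pass, move left to (0,0)
Step 4: enter (0,0), '.' pass, move left to (0,-1)
Step 5: at (0,-1) — EXIT via left edge, pos 0
Path length (cell visits): 4

Answer: 4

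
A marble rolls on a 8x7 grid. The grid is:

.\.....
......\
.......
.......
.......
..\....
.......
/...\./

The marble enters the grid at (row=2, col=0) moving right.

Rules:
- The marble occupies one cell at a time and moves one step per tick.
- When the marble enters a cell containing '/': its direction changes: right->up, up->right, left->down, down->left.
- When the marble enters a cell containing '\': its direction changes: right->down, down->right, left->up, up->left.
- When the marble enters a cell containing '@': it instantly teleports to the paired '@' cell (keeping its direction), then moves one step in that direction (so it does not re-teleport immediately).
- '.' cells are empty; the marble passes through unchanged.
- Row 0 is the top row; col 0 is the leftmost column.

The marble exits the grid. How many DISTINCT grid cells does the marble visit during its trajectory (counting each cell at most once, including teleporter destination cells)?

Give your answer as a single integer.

Answer: 7

Derivation:
Step 1: enter (2,0), '.' pass, move right to (2,1)
Step 2: enter (2,1), '.' pass, move right to (2,2)
Step 3: enter (2,2), '.' pass, move right to (2,3)
Step 4: enter (2,3), '.' pass, move right to (2,4)
Step 5: enter (2,4), '.' pass, move right to (2,5)
Step 6: enter (2,5), '.' pass, move right to (2,6)
Step 7: enter (2,6), '.' pass, move right to (2,7)
Step 8: at (2,7) — EXIT via right edge, pos 2
Distinct cells visited: 7 (path length 7)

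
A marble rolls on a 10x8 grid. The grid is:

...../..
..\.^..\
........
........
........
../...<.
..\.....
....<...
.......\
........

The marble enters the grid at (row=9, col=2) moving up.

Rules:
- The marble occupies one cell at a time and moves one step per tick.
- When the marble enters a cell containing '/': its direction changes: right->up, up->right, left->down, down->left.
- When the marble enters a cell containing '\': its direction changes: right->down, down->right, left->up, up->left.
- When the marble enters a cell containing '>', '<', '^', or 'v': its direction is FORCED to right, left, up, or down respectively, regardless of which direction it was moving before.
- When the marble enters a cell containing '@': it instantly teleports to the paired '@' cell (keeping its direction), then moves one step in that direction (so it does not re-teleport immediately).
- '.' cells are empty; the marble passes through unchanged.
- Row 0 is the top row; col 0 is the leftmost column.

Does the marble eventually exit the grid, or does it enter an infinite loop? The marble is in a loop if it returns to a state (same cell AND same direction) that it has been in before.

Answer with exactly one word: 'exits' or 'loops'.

Step 1: enter (9,2), '.' pass, move up to (8,2)
Step 2: enter (8,2), '.' pass, move up to (7,2)
Step 3: enter (7,2), '.' pass, move up to (6,2)
Step 4: enter (6,2), '\' deflects up->left, move left to (6,1)
Step 5: enter (6,1), '.' pass, move left to (6,0)
Step 6: enter (6,0), '.' pass, move left to (6,-1)
Step 7: at (6,-1) — EXIT via left edge, pos 6

Answer: exits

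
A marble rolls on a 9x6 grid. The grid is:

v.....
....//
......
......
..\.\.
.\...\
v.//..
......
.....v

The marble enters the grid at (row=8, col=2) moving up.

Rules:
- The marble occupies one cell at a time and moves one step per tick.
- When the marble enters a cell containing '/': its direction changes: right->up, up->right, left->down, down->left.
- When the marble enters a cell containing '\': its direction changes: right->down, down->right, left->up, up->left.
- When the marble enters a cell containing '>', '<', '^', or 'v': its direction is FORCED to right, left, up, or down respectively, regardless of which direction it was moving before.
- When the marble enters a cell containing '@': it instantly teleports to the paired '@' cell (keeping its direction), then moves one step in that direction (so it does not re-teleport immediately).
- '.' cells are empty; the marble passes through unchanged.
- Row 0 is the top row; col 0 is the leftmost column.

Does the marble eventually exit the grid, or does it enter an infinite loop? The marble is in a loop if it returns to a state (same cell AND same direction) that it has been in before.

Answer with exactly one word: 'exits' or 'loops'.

Step 1: enter (8,2), '.' pass, move up to (7,2)
Step 2: enter (7,2), '.' pass, move up to (6,2)
Step 3: enter (6,2), '/' deflects up->right, move right to (6,3)
Step 4: enter (6,3), '/' deflects right->up, move up to (5,3)
Step 5: enter (5,3), '.' pass, move up to (4,3)
Step 6: enter (4,3), '.' pass, move up to (3,3)
Step 7: enter (3,3), '.' pass, move up to (2,3)
Step 8: enter (2,3), '.' pass, move up to (1,3)
Step 9: enter (1,3), '.' pass, move up to (0,3)
Step 10: enter (0,3), '.' pass, move up to (-1,3)
Step 11: at (-1,3) — EXIT via top edge, pos 3

Answer: exits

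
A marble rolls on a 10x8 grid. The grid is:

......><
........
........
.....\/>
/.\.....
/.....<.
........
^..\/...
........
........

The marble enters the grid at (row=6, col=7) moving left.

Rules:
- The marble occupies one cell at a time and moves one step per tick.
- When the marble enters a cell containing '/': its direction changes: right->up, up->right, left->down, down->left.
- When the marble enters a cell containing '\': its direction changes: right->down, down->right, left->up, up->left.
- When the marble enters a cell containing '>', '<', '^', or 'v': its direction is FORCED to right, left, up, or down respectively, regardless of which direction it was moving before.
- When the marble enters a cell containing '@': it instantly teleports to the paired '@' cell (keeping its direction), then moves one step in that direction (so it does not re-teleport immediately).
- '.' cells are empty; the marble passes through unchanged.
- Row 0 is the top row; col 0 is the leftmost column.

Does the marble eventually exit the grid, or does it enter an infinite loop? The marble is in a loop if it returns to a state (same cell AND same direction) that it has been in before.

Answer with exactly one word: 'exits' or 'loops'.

Answer: exits

Derivation:
Step 1: enter (6,7), '.' pass, move left to (6,6)
Step 2: enter (6,6), '.' pass, move left to (6,5)
Step 3: enter (6,5), '.' pass, move left to (6,4)
Step 4: enter (6,4), '.' pass, move left to (6,3)
Step 5: enter (6,3), '.' pass, move left to (6,2)
Step 6: enter (6,2), '.' pass, move left to (6,1)
Step 7: enter (6,1), '.' pass, move left to (6,0)
Step 8: enter (6,0), '.' pass, move left to (6,-1)
Step 9: at (6,-1) — EXIT via left edge, pos 6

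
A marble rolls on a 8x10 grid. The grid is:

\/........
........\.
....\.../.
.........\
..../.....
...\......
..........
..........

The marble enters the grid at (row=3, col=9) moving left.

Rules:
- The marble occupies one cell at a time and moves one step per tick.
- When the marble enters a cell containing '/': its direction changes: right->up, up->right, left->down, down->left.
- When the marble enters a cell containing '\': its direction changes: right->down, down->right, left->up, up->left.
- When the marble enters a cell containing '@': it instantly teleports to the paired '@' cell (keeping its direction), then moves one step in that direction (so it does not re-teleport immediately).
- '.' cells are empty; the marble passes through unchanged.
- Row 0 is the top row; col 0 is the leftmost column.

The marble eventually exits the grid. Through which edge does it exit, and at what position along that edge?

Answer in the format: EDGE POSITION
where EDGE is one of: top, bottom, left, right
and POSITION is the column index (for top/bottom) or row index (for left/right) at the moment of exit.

Step 1: enter (3,9), '\' deflects left->up, move up to (2,9)
Step 2: enter (2,9), '.' pass, move up to (1,9)
Step 3: enter (1,9), '.' pass, move up to (0,9)
Step 4: enter (0,9), '.' pass, move up to (-1,9)
Step 5: at (-1,9) — EXIT via top edge, pos 9

Answer: top 9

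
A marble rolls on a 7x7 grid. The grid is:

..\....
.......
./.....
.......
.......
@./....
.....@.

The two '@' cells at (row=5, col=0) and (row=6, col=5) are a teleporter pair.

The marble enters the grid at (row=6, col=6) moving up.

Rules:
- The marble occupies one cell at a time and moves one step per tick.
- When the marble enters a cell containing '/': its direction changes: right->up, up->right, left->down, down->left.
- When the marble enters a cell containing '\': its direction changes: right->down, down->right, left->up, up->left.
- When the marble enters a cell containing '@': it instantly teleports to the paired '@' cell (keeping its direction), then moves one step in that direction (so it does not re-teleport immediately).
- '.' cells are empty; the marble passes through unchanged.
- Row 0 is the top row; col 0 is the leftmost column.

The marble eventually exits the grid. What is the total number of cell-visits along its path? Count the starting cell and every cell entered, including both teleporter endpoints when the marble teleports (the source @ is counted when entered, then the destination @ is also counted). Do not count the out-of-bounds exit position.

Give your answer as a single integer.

Answer: 7

Derivation:
Step 1: enter (6,6), '.' pass, move up to (5,6)
Step 2: enter (5,6), '.' pass, move up to (4,6)
Step 3: enter (4,6), '.' pass, move up to (3,6)
Step 4: enter (3,6), '.' pass, move up to (2,6)
Step 5: enter (2,6), '.' pass, move up to (1,6)
Step 6: enter (1,6), '.' pass, move up to (0,6)
Step 7: enter (0,6), '.' pass, move up to (-1,6)
Step 8: at (-1,6) — EXIT via top edge, pos 6
Path length (cell visits): 7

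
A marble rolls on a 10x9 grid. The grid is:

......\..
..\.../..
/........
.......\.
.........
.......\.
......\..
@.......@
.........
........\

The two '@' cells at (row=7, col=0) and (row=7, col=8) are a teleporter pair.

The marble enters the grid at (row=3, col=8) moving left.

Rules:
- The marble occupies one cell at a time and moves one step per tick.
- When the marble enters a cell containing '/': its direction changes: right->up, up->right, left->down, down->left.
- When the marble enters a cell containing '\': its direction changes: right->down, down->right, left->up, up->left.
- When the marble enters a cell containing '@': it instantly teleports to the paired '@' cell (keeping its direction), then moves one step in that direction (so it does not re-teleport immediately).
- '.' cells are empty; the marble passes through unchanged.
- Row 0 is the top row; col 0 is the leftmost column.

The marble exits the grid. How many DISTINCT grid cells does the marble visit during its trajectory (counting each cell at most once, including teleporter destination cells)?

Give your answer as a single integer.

Answer: 5

Derivation:
Step 1: enter (3,8), '.' pass, move left to (3,7)
Step 2: enter (3,7), '\' deflects left->up, move up to (2,7)
Step 3: enter (2,7), '.' pass, move up to (1,7)
Step 4: enter (1,7), '.' pass, move up to (0,7)
Step 5: enter (0,7), '.' pass, move up to (-1,7)
Step 6: at (-1,7) — EXIT via top edge, pos 7
Distinct cells visited: 5 (path length 5)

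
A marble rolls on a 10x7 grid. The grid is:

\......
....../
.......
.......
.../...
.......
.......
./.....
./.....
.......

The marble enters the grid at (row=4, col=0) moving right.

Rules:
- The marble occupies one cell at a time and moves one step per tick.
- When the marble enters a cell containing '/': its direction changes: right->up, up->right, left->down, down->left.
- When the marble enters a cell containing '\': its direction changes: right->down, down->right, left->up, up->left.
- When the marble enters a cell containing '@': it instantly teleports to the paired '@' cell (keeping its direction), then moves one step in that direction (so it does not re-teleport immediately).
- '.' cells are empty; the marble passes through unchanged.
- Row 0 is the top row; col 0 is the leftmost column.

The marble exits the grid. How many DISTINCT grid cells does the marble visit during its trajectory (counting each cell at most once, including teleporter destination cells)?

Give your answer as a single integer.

Step 1: enter (4,0), '.' pass, move right to (4,1)
Step 2: enter (4,1), '.' pass, move right to (4,2)
Step 3: enter (4,2), '.' pass, move right to (4,3)
Step 4: enter (4,3), '/' deflects right->up, move up to (3,3)
Step 5: enter (3,3), '.' pass, move up to (2,3)
Step 6: enter (2,3), '.' pass, move up to (1,3)
Step 7: enter (1,3), '.' pass, move up to (0,3)
Step 8: enter (0,3), '.' pass, move up to (-1,3)
Step 9: at (-1,3) — EXIT via top edge, pos 3
Distinct cells visited: 8 (path length 8)

Answer: 8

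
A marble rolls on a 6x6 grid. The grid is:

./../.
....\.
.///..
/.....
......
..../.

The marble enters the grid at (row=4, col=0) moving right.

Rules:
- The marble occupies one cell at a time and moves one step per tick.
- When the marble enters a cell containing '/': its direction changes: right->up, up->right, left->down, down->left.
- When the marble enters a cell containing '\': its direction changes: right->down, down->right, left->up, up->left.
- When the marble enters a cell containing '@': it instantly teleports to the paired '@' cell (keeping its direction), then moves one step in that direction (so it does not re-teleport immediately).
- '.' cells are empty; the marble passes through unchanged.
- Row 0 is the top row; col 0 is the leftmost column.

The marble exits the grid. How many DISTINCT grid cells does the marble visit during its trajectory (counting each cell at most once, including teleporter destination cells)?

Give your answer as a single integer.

Answer: 6

Derivation:
Step 1: enter (4,0), '.' pass, move right to (4,1)
Step 2: enter (4,1), '.' pass, move right to (4,2)
Step 3: enter (4,2), '.' pass, move right to (4,3)
Step 4: enter (4,3), '.' pass, move right to (4,4)
Step 5: enter (4,4), '.' pass, move right to (4,5)
Step 6: enter (4,5), '.' pass, move right to (4,6)
Step 7: at (4,6) — EXIT via right edge, pos 4
Distinct cells visited: 6 (path length 6)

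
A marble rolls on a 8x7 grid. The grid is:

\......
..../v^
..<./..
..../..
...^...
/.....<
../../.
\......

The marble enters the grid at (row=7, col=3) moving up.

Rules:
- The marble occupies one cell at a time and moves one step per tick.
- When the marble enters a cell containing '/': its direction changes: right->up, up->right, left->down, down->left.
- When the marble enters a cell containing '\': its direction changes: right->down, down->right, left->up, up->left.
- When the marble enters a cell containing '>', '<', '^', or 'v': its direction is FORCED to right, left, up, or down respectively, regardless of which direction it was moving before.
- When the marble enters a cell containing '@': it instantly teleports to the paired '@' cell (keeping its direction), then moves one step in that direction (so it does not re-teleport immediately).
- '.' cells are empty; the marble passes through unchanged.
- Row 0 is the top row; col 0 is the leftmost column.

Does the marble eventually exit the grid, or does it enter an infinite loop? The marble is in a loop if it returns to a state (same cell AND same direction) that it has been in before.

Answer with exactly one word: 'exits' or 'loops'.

Step 1: enter (7,3), '.' pass, move up to (6,3)
Step 2: enter (6,3), '.' pass, move up to (5,3)
Step 3: enter (5,3), '.' pass, move up to (4,3)
Step 4: enter (4,3), '^' forces up->up, move up to (3,3)
Step 5: enter (3,3), '.' pass, move up to (2,3)
Step 6: enter (2,3), '.' pass, move up to (1,3)
Step 7: enter (1,3), '.' pass, move up to (0,3)
Step 8: enter (0,3), '.' pass, move up to (-1,3)
Step 9: at (-1,3) — EXIT via top edge, pos 3

Answer: exits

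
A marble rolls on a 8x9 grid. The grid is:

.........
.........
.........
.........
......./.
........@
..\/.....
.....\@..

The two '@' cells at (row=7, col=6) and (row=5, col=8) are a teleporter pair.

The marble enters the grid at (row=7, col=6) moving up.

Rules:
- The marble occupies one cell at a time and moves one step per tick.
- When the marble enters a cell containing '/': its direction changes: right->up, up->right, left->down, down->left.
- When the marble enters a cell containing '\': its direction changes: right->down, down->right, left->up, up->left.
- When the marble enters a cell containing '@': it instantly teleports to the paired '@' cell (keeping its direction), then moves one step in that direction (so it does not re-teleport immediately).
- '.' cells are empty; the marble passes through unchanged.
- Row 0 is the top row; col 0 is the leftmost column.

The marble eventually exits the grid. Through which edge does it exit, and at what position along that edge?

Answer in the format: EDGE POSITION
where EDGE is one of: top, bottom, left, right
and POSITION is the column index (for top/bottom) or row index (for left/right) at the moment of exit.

Step 1: enter (7,6), '@' teleport (7,6)->(5,8), also enter (5,8), move up to (4,8)
Step 2: enter (4,8), '.' pass, move up to (3,8)
Step 3: enter (3,8), '.' pass, move up to (2,8)
Step 4: enter (2,8), '.' pass, move up to (1,8)
Step 5: enter (1,8), '.' pass, move up to (0,8)
Step 6: enter (0,8), '.' pass, move up to (-1,8)
Step 7: at (-1,8) — EXIT via top edge, pos 8

Answer: top 8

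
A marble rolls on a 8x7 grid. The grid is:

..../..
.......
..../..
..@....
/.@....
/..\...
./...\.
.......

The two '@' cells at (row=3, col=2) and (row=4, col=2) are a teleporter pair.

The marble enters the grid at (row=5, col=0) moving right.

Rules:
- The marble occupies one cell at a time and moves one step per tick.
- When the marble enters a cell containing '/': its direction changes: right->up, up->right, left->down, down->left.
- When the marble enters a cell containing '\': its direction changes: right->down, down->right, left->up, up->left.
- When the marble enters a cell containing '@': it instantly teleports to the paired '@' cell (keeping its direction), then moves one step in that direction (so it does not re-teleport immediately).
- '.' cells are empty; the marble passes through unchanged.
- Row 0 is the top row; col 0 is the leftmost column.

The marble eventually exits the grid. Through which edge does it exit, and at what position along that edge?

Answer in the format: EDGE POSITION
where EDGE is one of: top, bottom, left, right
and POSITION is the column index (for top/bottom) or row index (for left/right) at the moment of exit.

Answer: right 3

Derivation:
Step 1: enter (5,0), '/' deflects right->up, move up to (4,0)
Step 2: enter (4,0), '/' deflects up->right, move right to (4,1)
Step 3: enter (4,1), '.' pass, move right to (4,2)
Step 4: enter (4,2), '@' teleport (4,2)->(3,2), also enter (3,2), move right to (3,3)
Step 5: enter (3,3), '.' pass, move right to (3,4)
Step 6: enter (3,4), '.' pass, move right to (3,5)
Step 7: enter (3,5), '.' pass, move right to (3,6)
Step 8: enter (3,6), '.' pass, move right to (3,7)
Step 9: at (3,7) — EXIT via right edge, pos 3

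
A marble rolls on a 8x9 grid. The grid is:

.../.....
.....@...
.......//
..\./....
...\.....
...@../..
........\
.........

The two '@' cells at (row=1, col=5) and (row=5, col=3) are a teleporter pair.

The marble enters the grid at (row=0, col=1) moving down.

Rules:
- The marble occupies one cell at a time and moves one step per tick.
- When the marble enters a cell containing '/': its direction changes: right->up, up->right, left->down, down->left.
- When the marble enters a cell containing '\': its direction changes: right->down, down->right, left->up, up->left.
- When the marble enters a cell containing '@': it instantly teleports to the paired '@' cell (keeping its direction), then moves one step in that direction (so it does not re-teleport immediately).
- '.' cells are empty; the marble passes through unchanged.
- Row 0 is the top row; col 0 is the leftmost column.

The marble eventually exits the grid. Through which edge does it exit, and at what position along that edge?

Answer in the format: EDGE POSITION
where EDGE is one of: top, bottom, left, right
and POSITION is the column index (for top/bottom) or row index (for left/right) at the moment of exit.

Step 1: enter (0,1), '.' pass, move down to (1,1)
Step 2: enter (1,1), '.' pass, move down to (2,1)
Step 3: enter (2,1), '.' pass, move down to (3,1)
Step 4: enter (3,1), '.' pass, move down to (4,1)
Step 5: enter (4,1), '.' pass, move down to (5,1)
Step 6: enter (5,1), '.' pass, move down to (6,1)
Step 7: enter (6,1), '.' pass, move down to (7,1)
Step 8: enter (7,1), '.' pass, move down to (8,1)
Step 9: at (8,1) — EXIT via bottom edge, pos 1

Answer: bottom 1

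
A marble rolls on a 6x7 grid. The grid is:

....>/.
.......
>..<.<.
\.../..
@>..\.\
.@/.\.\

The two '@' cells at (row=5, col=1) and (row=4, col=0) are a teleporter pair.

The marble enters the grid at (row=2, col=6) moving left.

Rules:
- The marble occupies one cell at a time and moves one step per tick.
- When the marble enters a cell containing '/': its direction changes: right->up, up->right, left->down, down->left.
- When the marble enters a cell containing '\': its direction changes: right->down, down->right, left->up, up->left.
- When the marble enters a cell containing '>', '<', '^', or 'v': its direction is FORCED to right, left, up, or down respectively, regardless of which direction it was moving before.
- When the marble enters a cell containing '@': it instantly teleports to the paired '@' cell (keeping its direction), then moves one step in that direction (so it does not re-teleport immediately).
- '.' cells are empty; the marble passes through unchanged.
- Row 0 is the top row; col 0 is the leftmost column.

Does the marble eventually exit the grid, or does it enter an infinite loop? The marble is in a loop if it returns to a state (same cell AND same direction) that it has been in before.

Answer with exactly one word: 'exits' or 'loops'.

Answer: loops

Derivation:
Step 1: enter (2,6), '.' pass, move left to (2,5)
Step 2: enter (2,5), '<' forces left->left, move left to (2,4)
Step 3: enter (2,4), '.' pass, move left to (2,3)
Step 4: enter (2,3), '<' forces left->left, move left to (2,2)
Step 5: enter (2,2), '.' pass, move left to (2,1)
Step 6: enter (2,1), '.' pass, move left to (2,0)
Step 7: enter (2,0), '>' forces left->right, move right to (2,1)
Step 8: enter (2,1), '.' pass, move right to (2,2)
Step 9: enter (2,2), '.' pass, move right to (2,3)
Step 10: enter (2,3), '<' forces right->left, move left to (2,2)
Step 11: at (2,2) dir=left — LOOP DETECTED (seen before)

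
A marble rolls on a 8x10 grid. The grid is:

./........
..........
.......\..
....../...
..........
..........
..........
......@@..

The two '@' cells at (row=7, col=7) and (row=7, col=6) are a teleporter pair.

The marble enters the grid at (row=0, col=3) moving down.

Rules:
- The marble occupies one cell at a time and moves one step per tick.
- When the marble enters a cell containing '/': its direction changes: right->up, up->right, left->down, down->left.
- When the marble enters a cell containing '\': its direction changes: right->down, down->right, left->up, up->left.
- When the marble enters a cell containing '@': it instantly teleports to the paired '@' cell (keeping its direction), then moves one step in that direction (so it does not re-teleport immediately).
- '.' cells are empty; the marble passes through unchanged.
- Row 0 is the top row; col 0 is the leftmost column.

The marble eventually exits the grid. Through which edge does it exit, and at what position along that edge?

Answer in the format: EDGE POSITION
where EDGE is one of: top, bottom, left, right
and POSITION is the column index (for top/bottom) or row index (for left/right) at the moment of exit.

Answer: bottom 3

Derivation:
Step 1: enter (0,3), '.' pass, move down to (1,3)
Step 2: enter (1,3), '.' pass, move down to (2,3)
Step 3: enter (2,3), '.' pass, move down to (3,3)
Step 4: enter (3,3), '.' pass, move down to (4,3)
Step 5: enter (4,3), '.' pass, move down to (5,3)
Step 6: enter (5,3), '.' pass, move down to (6,3)
Step 7: enter (6,3), '.' pass, move down to (7,3)
Step 8: enter (7,3), '.' pass, move down to (8,3)
Step 9: at (8,3) — EXIT via bottom edge, pos 3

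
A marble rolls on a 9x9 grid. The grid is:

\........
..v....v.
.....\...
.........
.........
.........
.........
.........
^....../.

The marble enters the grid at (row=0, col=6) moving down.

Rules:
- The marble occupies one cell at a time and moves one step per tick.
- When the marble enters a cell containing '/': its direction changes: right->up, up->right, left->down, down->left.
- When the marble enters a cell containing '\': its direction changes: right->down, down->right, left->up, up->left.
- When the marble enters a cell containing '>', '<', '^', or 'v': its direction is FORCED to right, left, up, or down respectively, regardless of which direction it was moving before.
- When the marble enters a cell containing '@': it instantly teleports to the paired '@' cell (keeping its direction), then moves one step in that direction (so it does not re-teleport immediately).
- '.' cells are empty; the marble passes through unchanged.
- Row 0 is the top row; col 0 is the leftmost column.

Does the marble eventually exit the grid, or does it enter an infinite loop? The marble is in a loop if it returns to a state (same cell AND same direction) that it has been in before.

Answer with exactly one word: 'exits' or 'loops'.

Step 1: enter (0,6), '.' pass, move down to (1,6)
Step 2: enter (1,6), '.' pass, move down to (2,6)
Step 3: enter (2,6), '.' pass, move down to (3,6)
Step 4: enter (3,6), '.' pass, move down to (4,6)
Step 5: enter (4,6), '.' pass, move down to (5,6)
Step 6: enter (5,6), '.' pass, move down to (6,6)
Step 7: enter (6,6), '.' pass, move down to (7,6)
Step 8: enter (7,6), '.' pass, move down to (8,6)
Step 9: enter (8,6), '.' pass, move down to (9,6)
Step 10: at (9,6) — EXIT via bottom edge, pos 6

Answer: exits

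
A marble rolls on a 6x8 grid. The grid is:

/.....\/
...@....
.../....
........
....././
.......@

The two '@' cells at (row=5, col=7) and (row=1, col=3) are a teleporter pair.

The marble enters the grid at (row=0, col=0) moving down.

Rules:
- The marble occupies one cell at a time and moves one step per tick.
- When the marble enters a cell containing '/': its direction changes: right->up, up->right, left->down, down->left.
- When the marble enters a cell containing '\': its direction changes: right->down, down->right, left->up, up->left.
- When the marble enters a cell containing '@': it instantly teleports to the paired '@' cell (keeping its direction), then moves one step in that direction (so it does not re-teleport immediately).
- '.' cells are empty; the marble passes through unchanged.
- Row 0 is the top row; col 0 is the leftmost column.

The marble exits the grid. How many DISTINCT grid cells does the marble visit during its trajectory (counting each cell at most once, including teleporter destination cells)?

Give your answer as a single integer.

Answer: 1

Derivation:
Step 1: enter (0,0), '/' deflects down->left, move left to (0,-1)
Step 2: at (0,-1) — EXIT via left edge, pos 0
Distinct cells visited: 1 (path length 1)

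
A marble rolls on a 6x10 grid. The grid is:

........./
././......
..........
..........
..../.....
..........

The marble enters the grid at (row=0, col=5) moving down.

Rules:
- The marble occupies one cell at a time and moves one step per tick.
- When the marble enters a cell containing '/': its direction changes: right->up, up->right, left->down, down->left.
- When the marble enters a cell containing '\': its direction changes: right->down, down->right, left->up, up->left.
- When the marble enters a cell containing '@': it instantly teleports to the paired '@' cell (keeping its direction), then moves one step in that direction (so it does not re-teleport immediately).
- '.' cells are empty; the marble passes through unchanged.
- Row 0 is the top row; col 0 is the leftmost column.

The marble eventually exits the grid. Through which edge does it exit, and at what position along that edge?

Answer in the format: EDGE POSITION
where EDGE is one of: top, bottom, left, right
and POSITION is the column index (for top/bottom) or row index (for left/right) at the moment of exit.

Step 1: enter (0,5), '.' pass, move down to (1,5)
Step 2: enter (1,5), '.' pass, move down to (2,5)
Step 3: enter (2,5), '.' pass, move down to (3,5)
Step 4: enter (3,5), '.' pass, move down to (4,5)
Step 5: enter (4,5), '.' pass, move down to (5,5)
Step 6: enter (5,5), '.' pass, move down to (6,5)
Step 7: at (6,5) — EXIT via bottom edge, pos 5

Answer: bottom 5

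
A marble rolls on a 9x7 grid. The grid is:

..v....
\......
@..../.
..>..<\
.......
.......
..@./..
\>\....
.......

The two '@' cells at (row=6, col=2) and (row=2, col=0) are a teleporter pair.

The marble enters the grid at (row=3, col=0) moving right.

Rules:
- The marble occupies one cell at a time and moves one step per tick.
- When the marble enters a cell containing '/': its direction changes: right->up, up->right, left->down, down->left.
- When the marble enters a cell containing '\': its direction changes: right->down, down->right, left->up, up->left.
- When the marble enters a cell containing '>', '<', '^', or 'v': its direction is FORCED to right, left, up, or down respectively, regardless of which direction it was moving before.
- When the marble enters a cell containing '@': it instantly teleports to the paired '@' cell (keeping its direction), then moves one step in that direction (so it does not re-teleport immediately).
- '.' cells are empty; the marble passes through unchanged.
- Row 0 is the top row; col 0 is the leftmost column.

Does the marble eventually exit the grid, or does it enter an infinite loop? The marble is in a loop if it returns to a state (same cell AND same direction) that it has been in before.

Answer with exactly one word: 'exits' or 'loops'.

Answer: loops

Derivation:
Step 1: enter (3,0), '.' pass, move right to (3,1)
Step 2: enter (3,1), '.' pass, move right to (3,2)
Step 3: enter (3,2), '>' forces right->right, move right to (3,3)
Step 4: enter (3,3), '.' pass, move right to (3,4)
Step 5: enter (3,4), '.' pass, move right to (3,5)
Step 6: enter (3,5), '<' forces right->left, move left to (3,4)
Step 7: enter (3,4), '.' pass, move left to (3,3)
Step 8: enter (3,3), '.' pass, move left to (3,2)
Step 9: enter (3,2), '>' forces left->right, move right to (3,3)
Step 10: at (3,3) dir=right — LOOP DETECTED (seen before)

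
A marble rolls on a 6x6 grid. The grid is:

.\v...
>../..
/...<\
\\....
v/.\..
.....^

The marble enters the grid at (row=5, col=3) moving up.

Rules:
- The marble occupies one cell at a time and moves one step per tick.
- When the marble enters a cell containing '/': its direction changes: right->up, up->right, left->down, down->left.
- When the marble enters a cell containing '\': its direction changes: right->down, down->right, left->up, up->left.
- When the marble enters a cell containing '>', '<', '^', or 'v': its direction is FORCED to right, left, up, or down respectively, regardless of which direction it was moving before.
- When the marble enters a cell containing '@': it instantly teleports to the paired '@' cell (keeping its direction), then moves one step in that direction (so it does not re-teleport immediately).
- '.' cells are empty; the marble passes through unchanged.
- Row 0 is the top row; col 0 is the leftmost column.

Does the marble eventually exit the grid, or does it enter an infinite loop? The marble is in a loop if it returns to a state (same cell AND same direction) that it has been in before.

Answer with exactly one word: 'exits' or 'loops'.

Step 1: enter (5,3), '.' pass, move up to (4,3)
Step 2: enter (4,3), '\' deflects up->left, move left to (4,2)
Step 3: enter (4,2), '.' pass, move left to (4,1)
Step 4: enter (4,1), '/' deflects left->down, move down to (5,1)
Step 5: enter (5,1), '.' pass, move down to (6,1)
Step 6: at (6,1) — EXIT via bottom edge, pos 1

Answer: exits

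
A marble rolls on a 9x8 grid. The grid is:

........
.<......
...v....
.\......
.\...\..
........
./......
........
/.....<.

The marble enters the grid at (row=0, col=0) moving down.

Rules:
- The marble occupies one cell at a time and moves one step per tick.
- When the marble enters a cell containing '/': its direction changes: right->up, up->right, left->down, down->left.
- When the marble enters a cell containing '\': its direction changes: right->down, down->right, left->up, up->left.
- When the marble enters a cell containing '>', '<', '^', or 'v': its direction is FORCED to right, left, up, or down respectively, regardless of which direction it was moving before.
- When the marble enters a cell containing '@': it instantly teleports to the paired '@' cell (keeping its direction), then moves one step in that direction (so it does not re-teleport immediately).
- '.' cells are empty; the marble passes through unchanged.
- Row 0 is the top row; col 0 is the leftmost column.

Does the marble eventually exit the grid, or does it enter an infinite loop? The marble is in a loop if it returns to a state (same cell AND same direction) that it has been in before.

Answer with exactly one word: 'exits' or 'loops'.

Step 1: enter (0,0), '.' pass, move down to (1,0)
Step 2: enter (1,0), '.' pass, move down to (2,0)
Step 3: enter (2,0), '.' pass, move down to (3,0)
Step 4: enter (3,0), '.' pass, move down to (4,0)
Step 5: enter (4,0), '.' pass, move down to (5,0)
Step 6: enter (5,0), '.' pass, move down to (6,0)
Step 7: enter (6,0), '.' pass, move down to (7,0)
Step 8: enter (7,0), '.' pass, move down to (8,0)
Step 9: enter (8,0), '/' deflects down->left, move left to (8,-1)
Step 10: at (8,-1) — EXIT via left edge, pos 8

Answer: exits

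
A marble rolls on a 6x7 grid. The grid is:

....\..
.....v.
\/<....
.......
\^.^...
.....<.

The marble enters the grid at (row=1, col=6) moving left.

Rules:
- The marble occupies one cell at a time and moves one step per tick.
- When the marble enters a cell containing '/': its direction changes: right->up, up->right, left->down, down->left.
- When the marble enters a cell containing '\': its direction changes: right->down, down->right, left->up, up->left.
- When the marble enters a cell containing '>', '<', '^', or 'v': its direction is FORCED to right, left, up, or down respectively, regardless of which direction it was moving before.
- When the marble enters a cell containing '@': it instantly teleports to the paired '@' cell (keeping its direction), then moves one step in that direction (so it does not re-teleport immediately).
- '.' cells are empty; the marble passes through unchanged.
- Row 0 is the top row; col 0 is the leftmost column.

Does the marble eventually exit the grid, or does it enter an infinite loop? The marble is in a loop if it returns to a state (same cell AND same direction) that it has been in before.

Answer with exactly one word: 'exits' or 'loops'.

Step 1: enter (1,6), '.' pass, move left to (1,5)
Step 2: enter (1,5), 'v' forces left->down, move down to (2,5)
Step 3: enter (2,5), '.' pass, move down to (3,5)
Step 4: enter (3,5), '.' pass, move down to (4,5)
Step 5: enter (4,5), '.' pass, move down to (5,5)
Step 6: enter (5,5), '<' forces down->left, move left to (5,4)
Step 7: enter (5,4), '.' pass, move left to (5,3)
Step 8: enter (5,3), '.' pass, move left to (5,2)
Step 9: enter (5,2), '.' pass, move left to (5,1)
Step 10: enter (5,1), '.' pass, move left to (5,0)
Step 11: enter (5,0), '.' pass, move left to (5,-1)
Step 12: at (5,-1) — EXIT via left edge, pos 5

Answer: exits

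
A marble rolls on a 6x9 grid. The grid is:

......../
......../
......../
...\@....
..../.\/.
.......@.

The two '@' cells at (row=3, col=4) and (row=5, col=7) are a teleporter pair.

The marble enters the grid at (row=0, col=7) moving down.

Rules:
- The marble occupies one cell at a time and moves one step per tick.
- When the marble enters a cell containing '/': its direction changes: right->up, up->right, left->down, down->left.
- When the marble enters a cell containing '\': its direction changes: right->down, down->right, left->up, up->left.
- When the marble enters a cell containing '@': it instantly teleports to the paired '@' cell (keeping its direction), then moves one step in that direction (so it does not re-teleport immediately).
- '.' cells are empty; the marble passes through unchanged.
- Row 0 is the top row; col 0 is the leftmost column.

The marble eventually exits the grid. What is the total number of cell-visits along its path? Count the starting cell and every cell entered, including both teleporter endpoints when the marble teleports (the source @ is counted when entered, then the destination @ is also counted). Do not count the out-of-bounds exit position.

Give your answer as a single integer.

Answer: 10

Derivation:
Step 1: enter (0,7), '.' pass, move down to (1,7)
Step 2: enter (1,7), '.' pass, move down to (2,7)
Step 3: enter (2,7), '.' pass, move down to (3,7)
Step 4: enter (3,7), '.' pass, move down to (4,7)
Step 5: enter (4,7), '/' deflects down->left, move left to (4,6)
Step 6: enter (4,6), '\' deflects left->up, move up to (3,6)
Step 7: enter (3,6), '.' pass, move up to (2,6)
Step 8: enter (2,6), '.' pass, move up to (1,6)
Step 9: enter (1,6), '.' pass, move up to (0,6)
Step 10: enter (0,6), '.' pass, move up to (-1,6)
Step 11: at (-1,6) — EXIT via top edge, pos 6
Path length (cell visits): 10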